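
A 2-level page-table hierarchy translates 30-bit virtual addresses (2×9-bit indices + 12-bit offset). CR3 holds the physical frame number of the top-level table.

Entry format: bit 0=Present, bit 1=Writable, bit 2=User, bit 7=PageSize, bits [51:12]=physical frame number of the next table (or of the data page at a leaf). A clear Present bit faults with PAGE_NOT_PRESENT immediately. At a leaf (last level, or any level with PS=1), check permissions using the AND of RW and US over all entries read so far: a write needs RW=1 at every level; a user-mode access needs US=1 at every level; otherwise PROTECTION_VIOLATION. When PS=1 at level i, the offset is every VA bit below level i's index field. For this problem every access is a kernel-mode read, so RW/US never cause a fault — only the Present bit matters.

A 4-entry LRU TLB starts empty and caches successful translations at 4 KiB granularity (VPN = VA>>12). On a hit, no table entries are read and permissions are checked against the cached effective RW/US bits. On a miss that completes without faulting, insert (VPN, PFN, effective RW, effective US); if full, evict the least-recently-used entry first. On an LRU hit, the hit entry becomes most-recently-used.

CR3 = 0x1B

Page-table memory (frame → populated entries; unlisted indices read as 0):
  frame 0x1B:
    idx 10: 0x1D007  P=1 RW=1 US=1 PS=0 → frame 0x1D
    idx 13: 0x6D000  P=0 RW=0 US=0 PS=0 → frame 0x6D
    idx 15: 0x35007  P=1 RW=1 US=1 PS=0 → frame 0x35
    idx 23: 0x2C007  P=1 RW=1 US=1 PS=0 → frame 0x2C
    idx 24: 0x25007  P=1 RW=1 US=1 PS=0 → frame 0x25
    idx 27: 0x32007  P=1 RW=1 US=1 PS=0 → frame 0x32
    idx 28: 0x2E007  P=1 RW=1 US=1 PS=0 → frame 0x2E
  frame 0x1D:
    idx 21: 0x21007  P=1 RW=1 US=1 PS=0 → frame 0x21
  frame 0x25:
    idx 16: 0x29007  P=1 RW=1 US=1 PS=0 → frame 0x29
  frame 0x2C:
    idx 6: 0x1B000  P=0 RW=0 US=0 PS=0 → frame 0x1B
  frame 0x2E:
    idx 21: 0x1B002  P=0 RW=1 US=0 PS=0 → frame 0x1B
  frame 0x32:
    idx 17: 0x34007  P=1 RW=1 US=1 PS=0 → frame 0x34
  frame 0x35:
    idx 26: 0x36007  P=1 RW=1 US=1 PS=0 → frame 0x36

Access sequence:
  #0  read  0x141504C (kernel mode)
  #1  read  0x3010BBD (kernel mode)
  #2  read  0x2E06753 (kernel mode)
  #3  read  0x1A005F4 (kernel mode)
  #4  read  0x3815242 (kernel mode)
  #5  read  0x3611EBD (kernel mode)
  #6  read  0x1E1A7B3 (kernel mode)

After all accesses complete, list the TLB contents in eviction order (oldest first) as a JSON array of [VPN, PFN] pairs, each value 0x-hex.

Trace:
#0 VA=0x141504C (r,kernel):
  L0: frame=0x1B idx=10 entry=0x1D007 [P=1 RW=1 US=1 PS=0]
  L1: frame=0x1D idx=21 entry=0x21007 [P=1 RW=1 US=1 PS=0]
  ⇒ phys 0x2104C  [2 reads]
#1 VA=0x3010BBD (r,kernel):
  L0: frame=0x1B idx=24 entry=0x25007 [P=1 RW=1 US=1 PS=0]
  L1: frame=0x25 idx=16 entry=0x29007 [P=1 RW=1 US=1 PS=0]
  ⇒ phys 0x29BBD  [2 reads]
#2 VA=0x2E06753 (r,kernel):
  L0: frame=0x1B idx=23 entry=0x2C007 [P=1 RW=1 US=1 PS=0]
  L1: frame=0x2C idx=6 entry=0x1B000 [P=0 RW=0 US=0 PS=0]
  → PAGE_NOT_PRESENT  (2 entries read)
#3 VA=0x1A005F4 (r,kernel):
  L0: frame=0x1B idx=13 entry=0x6D000 [P=0 RW=0 US=0 PS=0]
  → PAGE_NOT_PRESENT  (1 entries read)
#4 VA=0x3815242 (r,kernel):
  L0: frame=0x1B idx=28 entry=0x2E007 [P=1 RW=1 US=1 PS=0]
  L1: frame=0x2E idx=21 entry=0x1B002 [P=0 RW=1 US=0 PS=0]
  → PAGE_NOT_PRESENT  (2 entries read)
#5 VA=0x3611EBD (r,kernel):
  L0: frame=0x1B idx=27 entry=0x32007 [P=1 RW=1 US=1 PS=0]
  L1: frame=0x32 idx=17 entry=0x34007 [P=1 RW=1 US=1 PS=0]
  ⇒ phys 0x34EBD  [2 reads]
#6 VA=0x1E1A7B3 (r,kernel):
  L0: frame=0x1B idx=15 entry=0x35007 [P=1 RW=1 US=1 PS=0]
  L1: frame=0x35 idx=26 entry=0x36007 [P=1 RW=1 US=1 PS=0]
  ⇒ phys 0x367B3  [2 reads]

TLB: [["0x1415", "0x21"], ["0x3010", "0x29"], ["0x3611", "0x34"], ["0x1E1A", "0x36"]]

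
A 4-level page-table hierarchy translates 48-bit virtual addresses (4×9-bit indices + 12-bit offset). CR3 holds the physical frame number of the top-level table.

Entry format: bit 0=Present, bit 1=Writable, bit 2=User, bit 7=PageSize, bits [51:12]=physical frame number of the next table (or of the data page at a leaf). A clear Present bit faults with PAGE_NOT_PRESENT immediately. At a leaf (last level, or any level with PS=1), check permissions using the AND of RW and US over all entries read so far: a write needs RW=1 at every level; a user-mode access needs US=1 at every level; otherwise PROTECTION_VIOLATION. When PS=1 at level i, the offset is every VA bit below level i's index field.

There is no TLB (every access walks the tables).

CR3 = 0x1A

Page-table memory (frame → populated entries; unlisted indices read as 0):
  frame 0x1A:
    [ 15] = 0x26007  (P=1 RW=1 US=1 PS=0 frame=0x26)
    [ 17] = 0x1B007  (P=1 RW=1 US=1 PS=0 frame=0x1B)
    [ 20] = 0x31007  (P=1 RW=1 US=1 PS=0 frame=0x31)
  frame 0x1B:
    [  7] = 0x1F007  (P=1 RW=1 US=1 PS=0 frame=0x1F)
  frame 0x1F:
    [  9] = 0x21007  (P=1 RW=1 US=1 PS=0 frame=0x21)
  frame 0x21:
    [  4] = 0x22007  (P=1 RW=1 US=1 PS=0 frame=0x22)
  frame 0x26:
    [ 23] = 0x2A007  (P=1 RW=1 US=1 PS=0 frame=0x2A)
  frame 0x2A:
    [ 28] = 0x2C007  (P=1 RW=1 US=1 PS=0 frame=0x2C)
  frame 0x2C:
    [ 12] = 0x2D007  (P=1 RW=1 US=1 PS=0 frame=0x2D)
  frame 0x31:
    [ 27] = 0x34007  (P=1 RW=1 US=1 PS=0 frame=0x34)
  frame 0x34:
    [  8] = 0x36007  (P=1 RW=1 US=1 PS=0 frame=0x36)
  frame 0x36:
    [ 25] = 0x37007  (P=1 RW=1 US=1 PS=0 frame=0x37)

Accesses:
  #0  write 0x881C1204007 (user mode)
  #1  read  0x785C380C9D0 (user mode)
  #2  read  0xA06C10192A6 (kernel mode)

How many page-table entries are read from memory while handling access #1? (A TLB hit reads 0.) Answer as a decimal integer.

Walk each access:
#0 VA=0x881C1204007 (w,user):
  L0: frame=0x1A idx=17 entry=0x1B007 [P=1 RW=1 US=1 PS=0]
  L1: frame=0x1B idx=7 entry=0x1F007 [P=1 RW=1 US=1 PS=0]
  L2: frame=0x1F idx=9 entry=0x21007 [P=1 RW=1 US=1 PS=0]
  L3: frame=0x21 idx=4 entry=0x22007 [P=1 RW=1 US=1 PS=0]
  ⇒ phys 0x22007  [4 reads]
#1 VA=0x785C380C9D0 (r,user):
  L0: frame=0x1A idx=15 entry=0x26007 [P=1 RW=1 US=1 PS=0]
  L1: frame=0x26 idx=23 entry=0x2A007 [P=1 RW=1 US=1 PS=0]
  L2: frame=0x2A idx=28 entry=0x2C007 [P=1 RW=1 US=1 PS=0]
  L3: frame=0x2C idx=12 entry=0x2D007 [P=1 RW=1 US=1 PS=0]
  ⇒ phys 0x2D9D0  [4 reads]
#2 VA=0xA06C10192A6 (r,kernel):
  L0: frame=0x1A idx=20 entry=0x31007 [P=1 RW=1 US=1 PS=0]
  L1: frame=0x31 idx=27 entry=0x34007 [P=1 RW=1 US=1 PS=0]
  L2: frame=0x34 idx=8 entry=0x36007 [P=1 RW=1 US=1 PS=0]
  L3: frame=0x36 idx=25 entry=0x37007 [P=1 RW=1 US=1 PS=0]
  ⇒ phys 0x372A6  [4 reads]

Entries read for #1: 4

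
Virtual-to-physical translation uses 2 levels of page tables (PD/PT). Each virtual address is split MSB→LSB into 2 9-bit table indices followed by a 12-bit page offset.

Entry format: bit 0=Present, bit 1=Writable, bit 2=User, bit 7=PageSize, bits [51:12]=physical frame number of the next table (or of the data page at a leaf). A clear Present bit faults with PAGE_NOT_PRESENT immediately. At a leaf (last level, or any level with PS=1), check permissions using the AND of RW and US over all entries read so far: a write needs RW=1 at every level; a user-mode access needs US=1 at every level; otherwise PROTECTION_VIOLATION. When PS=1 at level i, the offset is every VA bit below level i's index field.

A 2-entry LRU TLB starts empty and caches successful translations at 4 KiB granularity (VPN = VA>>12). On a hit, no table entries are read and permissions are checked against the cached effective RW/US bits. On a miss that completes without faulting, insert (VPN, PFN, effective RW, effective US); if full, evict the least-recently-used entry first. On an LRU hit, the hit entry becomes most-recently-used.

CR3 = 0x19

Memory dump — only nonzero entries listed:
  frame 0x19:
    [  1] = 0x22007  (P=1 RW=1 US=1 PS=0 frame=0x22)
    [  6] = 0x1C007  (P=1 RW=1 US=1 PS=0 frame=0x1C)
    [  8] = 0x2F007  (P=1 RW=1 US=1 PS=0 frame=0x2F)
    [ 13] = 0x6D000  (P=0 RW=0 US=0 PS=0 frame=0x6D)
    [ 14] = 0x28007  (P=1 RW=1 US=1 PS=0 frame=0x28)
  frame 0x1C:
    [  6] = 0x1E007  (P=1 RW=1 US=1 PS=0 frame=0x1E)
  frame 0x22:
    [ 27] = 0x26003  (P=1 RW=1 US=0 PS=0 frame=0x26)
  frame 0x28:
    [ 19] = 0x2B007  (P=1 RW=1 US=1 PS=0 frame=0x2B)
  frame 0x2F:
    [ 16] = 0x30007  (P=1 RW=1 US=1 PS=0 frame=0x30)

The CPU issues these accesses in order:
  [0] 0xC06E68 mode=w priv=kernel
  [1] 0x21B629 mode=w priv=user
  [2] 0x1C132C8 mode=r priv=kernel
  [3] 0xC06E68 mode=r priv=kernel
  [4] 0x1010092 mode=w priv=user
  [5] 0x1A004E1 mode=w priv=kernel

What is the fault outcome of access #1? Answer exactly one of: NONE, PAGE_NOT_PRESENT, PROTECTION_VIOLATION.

Per-access translation:
#0 VA=0xC06E68 (w,kernel):
  [0] read 0x19 idx=6: raw=0x1C007 flags P=1 W=1 U=1 S=0
  [1] read 0x1C idx=6: raw=0x1E007 flags P=1 W=1 U=1 S=0
  ✓ 0x1EE68  — 2 lookups
#1 VA=0x21B629 (w,user):
  [0] read 0x19 idx=1: raw=0x22007 flags P=1 W=1 U=1 S=0
  [1] read 0x22 idx=27: raw=0x26003 flags P=1 W=1 U=0 S=0
  ✗ PROTECTION_VIOLATION  [2 reads]
#2 VA=0x1C132C8 (r,kernel):
  [0] read 0x19 idx=14: raw=0x28007 flags P=1 W=1 U=1 S=0
  [1] read 0x28 idx=19: raw=0x2B007 flags P=1 W=1 U=1 S=0
  ✓ 0x2B2C8  — 2 lookups
#3 VA=0xC06E68 (r,kernel):
  TLB hit vpn=0xC06 → PA=0x1EE68
#4 VA=0x1010092 (w,user):
  [0] read 0x19 idx=8: raw=0x2F007 flags P=1 W=1 U=1 S=0
  [1] read 0x2F idx=16: raw=0x30007 flags P=1 W=1 U=1 S=0
  ✓ 0x30092  — 2 lookups
#5 VA=0x1A004E1 (w,kernel):
  [0] read 0x19 idx=13: raw=0x6D000 flags P=0 W=0 U=0 S=0
  ✗ PAGE_NOT_PRESENT  [1 reads]

Access #1 fault: PROTECTION_VIOLATION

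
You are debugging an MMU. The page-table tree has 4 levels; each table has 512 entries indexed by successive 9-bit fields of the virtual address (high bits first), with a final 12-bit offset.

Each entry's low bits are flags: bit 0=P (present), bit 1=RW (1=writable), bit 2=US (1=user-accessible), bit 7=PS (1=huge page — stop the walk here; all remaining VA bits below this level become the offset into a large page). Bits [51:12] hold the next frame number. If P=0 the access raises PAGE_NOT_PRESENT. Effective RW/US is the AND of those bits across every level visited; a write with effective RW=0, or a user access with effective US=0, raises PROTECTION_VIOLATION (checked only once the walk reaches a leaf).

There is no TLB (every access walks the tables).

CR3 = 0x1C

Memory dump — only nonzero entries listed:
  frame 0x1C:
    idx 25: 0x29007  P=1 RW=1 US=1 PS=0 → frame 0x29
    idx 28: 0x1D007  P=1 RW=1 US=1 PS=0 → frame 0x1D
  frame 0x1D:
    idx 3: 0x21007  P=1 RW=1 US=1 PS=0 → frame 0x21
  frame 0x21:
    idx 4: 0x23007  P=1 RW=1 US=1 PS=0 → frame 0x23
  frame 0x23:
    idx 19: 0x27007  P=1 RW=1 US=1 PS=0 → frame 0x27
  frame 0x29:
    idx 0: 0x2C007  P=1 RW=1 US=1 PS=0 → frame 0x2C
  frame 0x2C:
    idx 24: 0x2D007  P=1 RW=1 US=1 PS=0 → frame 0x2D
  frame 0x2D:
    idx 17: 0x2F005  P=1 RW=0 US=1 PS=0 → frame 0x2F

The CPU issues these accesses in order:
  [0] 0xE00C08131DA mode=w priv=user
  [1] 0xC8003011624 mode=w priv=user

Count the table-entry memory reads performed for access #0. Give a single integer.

Per-access translation:
#0 VA=0xE00C08131DA (w,user):
  lvl0: tbl 0x1C, slot 28 ⇒ 0x1D007 (P1/RW1/US1/PS0)
  lvl1: tbl 0x1D, slot 3 ⇒ 0x21007 (P1/RW1/US1/PS0)
  lvl2: tbl 0x21, slot 4 ⇒ 0x23007 (P1/RW1/US1/PS0)
  lvl3: tbl 0x23, slot 19 ⇒ 0x27007 (P1/RW1/US1/PS0)
  ⇒ phys 0x271DA  [4 reads]
#1 VA=0xC8003011624 (w,user):
  lvl0: tbl 0x1C, slot 25 ⇒ 0x29007 (P1/RW1/US1/PS0)
  lvl1: tbl 0x29, slot 0 ⇒ 0x2C007 (P1/RW1/US1/PS0)
  lvl2: tbl 0x2C, slot 24 ⇒ 0x2D007 (P1/RW1/US1/PS0)
  lvl3: tbl 0x2D, slot 17 ⇒ 0x2F005 (P1/RW0/US1/PS0)
  ⇒ fault: PROTECTION_VIOLATION  — 4 lookups

Entries read for #0: 4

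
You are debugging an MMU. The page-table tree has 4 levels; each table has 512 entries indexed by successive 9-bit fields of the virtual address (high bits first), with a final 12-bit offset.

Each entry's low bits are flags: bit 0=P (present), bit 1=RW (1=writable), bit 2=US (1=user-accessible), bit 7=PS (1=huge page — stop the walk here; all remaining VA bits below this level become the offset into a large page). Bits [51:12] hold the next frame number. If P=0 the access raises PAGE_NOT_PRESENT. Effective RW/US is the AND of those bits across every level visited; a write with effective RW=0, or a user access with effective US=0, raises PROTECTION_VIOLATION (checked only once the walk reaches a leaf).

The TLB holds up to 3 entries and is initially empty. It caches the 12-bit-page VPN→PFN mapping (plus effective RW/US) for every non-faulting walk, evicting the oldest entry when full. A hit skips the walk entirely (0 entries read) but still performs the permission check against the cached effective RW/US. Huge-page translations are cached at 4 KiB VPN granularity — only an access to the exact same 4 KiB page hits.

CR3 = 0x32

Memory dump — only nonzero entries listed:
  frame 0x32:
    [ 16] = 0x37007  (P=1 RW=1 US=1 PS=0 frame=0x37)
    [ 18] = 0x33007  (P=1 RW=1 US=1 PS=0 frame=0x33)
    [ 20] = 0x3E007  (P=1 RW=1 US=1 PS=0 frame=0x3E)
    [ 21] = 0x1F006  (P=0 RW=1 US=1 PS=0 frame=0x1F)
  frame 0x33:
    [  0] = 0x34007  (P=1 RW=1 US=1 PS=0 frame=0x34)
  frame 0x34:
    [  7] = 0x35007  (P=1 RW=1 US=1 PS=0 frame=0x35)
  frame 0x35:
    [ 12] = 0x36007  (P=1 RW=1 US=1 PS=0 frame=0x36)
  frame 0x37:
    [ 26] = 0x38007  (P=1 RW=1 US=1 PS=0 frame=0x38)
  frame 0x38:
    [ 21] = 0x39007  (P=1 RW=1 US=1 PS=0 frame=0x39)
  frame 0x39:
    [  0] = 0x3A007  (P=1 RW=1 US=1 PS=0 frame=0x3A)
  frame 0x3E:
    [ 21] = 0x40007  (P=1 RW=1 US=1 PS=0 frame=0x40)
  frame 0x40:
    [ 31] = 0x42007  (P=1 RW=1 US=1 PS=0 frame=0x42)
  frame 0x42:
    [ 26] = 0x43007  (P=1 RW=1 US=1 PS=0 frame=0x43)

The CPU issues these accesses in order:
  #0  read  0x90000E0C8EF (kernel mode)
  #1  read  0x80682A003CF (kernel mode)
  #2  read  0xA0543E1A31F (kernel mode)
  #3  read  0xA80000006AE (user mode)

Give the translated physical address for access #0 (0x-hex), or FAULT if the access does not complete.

Per-access translation:
#0 VA=0x90000E0C8EF (r,kernel):
  [0] read 0x32 idx=18: raw=0x33007 flags P=1 W=1 U=1 S=0
  [1] read 0x33 idx=0: raw=0x34007 flags P=1 W=1 U=1 S=0
  [2] read 0x34 idx=7: raw=0x35007 flags P=1 W=1 U=1 S=0
  [3] read 0x35 idx=12: raw=0x36007 flags P=1 W=1 U=1 S=0
  ✓ 0x368EF  — 4 lookups
#1 VA=0x80682A003CF (r,kernel):
  [0] read 0x32 idx=16: raw=0x37007 flags P=1 W=1 U=1 S=0
  [1] read 0x37 idx=26: raw=0x38007 flags P=1 W=1 U=1 S=0
  [2] read 0x38 idx=21: raw=0x39007 flags P=1 W=1 U=1 S=0
  [3] read 0x39 idx=0: raw=0x3A007 flags P=1 W=1 U=1 S=0
  ✓ 0x3A3CF  — 4 lookups
#2 VA=0xA0543E1A31F (r,kernel):
  [0] read 0x32 idx=20: raw=0x3E007 flags P=1 W=1 U=1 S=0
  [1] read 0x3E idx=21: raw=0x40007 flags P=1 W=1 U=1 S=0
  [2] read 0x40 idx=31: raw=0x42007 flags P=1 W=1 U=1 S=0
  [3] read 0x42 idx=26: raw=0x43007 flags P=1 W=1 U=1 S=0
  ✓ 0x4331F  — 4 lookups
#3 VA=0xA80000006AE (r,user):
  [0] read 0x32 idx=21: raw=0x1F006 flags P=0 W=1 U=1 S=0
  ✗ PAGE_NOT_PRESENT  [1 reads]

Access #0 PA: 0x368EF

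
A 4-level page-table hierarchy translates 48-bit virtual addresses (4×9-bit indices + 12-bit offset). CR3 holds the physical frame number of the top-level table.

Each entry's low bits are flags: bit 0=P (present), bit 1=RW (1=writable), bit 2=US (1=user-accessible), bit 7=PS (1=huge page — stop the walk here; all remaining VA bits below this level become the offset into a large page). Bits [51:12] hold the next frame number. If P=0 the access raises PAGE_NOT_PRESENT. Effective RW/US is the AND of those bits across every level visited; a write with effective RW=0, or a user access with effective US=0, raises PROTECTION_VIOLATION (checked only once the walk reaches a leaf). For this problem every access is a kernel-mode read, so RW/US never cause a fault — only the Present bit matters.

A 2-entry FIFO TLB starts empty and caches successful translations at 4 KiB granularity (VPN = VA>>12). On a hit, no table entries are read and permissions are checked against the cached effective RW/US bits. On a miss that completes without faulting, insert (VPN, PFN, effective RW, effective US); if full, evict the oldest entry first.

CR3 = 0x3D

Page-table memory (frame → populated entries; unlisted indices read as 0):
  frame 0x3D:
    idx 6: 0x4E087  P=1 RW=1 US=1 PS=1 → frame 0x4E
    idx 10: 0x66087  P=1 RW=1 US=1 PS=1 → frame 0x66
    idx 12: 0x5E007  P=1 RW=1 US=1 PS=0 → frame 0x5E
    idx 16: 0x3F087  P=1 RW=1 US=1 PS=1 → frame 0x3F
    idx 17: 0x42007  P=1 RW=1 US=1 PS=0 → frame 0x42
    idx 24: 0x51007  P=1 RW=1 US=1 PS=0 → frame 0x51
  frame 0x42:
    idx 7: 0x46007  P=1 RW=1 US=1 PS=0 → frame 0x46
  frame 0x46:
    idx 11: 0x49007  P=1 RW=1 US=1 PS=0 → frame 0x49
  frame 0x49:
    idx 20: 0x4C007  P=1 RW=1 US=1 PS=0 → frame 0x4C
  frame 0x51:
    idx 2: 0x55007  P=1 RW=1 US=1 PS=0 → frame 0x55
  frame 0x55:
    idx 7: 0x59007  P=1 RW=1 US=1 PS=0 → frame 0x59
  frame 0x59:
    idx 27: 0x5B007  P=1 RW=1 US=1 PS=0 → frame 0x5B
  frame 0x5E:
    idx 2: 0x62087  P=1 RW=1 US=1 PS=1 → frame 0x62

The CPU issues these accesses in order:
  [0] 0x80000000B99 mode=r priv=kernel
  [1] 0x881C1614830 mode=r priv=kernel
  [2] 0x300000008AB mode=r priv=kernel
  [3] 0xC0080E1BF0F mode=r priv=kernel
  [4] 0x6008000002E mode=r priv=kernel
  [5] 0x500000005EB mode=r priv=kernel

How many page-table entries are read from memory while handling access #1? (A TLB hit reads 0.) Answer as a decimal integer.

Per-access translation:
#0 VA=0x80000000B99 (r,kernel):
  [0] read 0x3D idx=16: raw=0x3F087 flags P=1 W=1 U=1 S=1
  ⇒ phys 0x3FB99 (huge @L0)  [1 reads]
#1 VA=0x881C1614830 (r,kernel):
  [0] read 0x3D idx=17: raw=0x42007 flags P=1 W=1 U=1 S=0
  [1] read 0x42 idx=7: raw=0x46007 flags P=1 W=1 U=1 S=0
  [2] read 0x46 idx=11: raw=0x49007 flags P=1 W=1 U=1 S=0
  [3] read 0x49 idx=20: raw=0x4C007 flags P=1 W=1 U=1 S=0
  ⇒ phys 0x4C830  [4 reads]
#2 VA=0x300000008AB (r,kernel):
  [0] read 0x3D idx=6: raw=0x4E087 flags P=1 W=1 U=1 S=1
  ⇒ phys 0x4E8AB (huge @L0)  [1 reads]
#3 VA=0xC0080E1BF0F (r,kernel):
  [0] read 0x3D idx=24: raw=0x51007 flags P=1 W=1 U=1 S=0
  [1] read 0x51 idx=2: raw=0x55007 flags P=1 W=1 U=1 S=0
  [2] read 0x55 idx=7: raw=0x59007 flags P=1 W=1 U=1 S=0
  [3] read 0x59 idx=27: raw=0x5B007 flags P=1 W=1 U=1 S=0
  ⇒ phys 0x5BF0F  [4 reads]
#4 VA=0x6008000002E (r,kernel):
  [0] read 0x3D idx=12: raw=0x5E007 flags P=1 W=1 U=1 S=0
  [1] read 0x5E idx=2: raw=0x62087 flags P=1 W=1 U=1 S=1
  ⇒ phys 0x6202E (huge @L1)  [2 reads]
#5 VA=0x500000005EB (r,kernel):
  [0] read 0x3D idx=10: raw=0x66087 flags P=1 W=1 U=1 S=1
  ⇒ phys 0x665EB (huge @L0)  [1 reads]

Entries read for #1: 4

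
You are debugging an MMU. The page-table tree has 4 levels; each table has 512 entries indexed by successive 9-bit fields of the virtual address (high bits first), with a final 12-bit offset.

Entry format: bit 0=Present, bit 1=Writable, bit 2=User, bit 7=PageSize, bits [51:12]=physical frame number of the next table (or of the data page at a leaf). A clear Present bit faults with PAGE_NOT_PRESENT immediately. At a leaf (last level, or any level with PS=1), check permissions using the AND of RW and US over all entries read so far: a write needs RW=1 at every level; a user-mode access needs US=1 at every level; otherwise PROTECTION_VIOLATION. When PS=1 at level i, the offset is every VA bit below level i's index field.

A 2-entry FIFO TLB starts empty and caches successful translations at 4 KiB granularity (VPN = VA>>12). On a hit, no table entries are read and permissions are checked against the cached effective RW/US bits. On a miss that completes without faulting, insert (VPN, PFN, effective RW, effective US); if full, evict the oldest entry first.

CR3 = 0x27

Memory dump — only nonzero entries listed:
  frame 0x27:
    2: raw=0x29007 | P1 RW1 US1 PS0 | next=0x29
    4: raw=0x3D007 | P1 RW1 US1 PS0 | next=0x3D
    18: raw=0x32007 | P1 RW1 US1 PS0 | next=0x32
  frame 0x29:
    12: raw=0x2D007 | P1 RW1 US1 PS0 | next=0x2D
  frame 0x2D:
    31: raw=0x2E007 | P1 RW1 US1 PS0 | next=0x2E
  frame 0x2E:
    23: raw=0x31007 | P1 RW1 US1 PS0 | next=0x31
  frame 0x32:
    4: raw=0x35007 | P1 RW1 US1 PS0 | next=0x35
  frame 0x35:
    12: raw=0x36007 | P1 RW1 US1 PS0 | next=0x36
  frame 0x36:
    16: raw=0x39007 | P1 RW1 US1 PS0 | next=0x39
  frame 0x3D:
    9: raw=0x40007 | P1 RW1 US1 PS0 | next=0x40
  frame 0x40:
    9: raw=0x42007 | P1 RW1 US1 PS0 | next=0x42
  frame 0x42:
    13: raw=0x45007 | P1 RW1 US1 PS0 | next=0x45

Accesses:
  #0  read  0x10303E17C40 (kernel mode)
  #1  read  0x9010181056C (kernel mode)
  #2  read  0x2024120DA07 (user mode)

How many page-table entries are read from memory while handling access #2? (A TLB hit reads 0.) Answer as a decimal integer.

Trace:
#0 VA=0x10303E17C40 (r,kernel):
  lvl0: tbl 0x27, slot 2 ⇒ 0x29007 (P1/RW1/US1/PS0)
  lvl1: tbl 0x29, slot 12 ⇒ 0x2D007 (P1/RW1/US1/PS0)
  lvl2: tbl 0x2D, slot 31 ⇒ 0x2E007 (P1/RW1/US1/PS0)
  lvl3: tbl 0x2E, slot 23 ⇒ 0x31007 (P1/RW1/US1/PS0)
  → PA=0x31C40  (4 entries read)
#1 VA=0x9010181056C (r,kernel):
  lvl0: tbl 0x27, slot 18 ⇒ 0x32007 (P1/RW1/US1/PS0)
  lvl1: tbl 0x32, slot 4 ⇒ 0x35007 (P1/RW1/US1/PS0)
  lvl2: tbl 0x35, slot 12 ⇒ 0x36007 (P1/RW1/US1/PS0)
  lvl3: tbl 0x36, slot 16 ⇒ 0x39007 (P1/RW1/US1/PS0)
  → PA=0x3956C  (4 entries read)
#2 VA=0x2024120DA07 (r,user):
  lvl0: tbl 0x27, slot 4 ⇒ 0x3D007 (P1/RW1/US1/PS0)
  lvl1: tbl 0x3D, slot 9 ⇒ 0x40007 (P1/RW1/US1/PS0)
  lvl2: tbl 0x40, slot 9 ⇒ 0x42007 (P1/RW1/US1/PS0)
  lvl3: tbl 0x42, slot 13 ⇒ 0x45007 (P1/RW1/US1/PS0)
  → PA=0x45A07  (4 entries read)

Entries read for #2: 4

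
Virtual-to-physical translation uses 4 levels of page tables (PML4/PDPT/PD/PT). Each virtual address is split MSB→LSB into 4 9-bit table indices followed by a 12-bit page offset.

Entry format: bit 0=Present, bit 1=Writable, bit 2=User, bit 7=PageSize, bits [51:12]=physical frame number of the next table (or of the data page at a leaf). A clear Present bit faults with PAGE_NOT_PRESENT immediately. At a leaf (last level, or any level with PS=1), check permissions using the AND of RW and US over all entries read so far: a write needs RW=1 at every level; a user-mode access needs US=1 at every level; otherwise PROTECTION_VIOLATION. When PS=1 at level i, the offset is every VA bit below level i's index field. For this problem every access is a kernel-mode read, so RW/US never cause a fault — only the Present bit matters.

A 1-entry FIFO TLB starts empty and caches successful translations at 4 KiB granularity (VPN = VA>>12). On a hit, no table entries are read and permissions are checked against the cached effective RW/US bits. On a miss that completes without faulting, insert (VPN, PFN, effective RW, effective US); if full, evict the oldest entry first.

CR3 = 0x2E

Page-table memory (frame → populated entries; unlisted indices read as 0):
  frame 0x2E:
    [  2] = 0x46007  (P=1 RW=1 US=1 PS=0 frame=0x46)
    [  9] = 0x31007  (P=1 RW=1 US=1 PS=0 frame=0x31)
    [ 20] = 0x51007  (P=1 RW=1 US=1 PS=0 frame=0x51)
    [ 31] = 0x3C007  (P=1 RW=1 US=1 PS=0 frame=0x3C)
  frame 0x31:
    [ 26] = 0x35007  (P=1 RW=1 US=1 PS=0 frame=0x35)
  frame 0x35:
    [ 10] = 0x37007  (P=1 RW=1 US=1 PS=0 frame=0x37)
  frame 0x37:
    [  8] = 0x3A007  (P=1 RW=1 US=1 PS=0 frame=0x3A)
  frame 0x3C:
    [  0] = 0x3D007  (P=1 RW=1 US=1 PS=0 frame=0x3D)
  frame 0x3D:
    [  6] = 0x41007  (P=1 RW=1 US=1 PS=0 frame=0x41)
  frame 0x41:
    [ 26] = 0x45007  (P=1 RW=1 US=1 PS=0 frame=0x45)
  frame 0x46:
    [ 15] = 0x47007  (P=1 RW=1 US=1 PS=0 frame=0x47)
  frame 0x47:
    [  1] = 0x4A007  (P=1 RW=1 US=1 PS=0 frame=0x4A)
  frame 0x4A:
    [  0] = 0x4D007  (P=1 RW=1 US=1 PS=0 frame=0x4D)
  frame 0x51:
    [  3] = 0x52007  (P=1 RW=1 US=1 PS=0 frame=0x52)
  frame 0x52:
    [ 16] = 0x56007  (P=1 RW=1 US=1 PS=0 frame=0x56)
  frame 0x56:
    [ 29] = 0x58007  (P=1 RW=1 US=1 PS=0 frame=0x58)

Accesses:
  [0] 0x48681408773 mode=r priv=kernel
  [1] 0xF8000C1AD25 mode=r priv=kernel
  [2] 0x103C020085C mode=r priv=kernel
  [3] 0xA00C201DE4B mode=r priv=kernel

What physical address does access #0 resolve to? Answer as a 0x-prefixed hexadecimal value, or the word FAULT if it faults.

Trace:
#0 VA=0x48681408773 (r,kernel):
  [0] read 0x2E idx=9: raw=0x31007 flags P=1 W=1 U=1 S=0
  [1] read 0x31 idx=26: raw=0x35007 flags P=1 W=1 U=1 S=0
  [2] read 0x35 idx=10: raw=0x37007 flags P=1 W=1 U=1 S=0
  [3] read 0x37 idx=8: raw=0x3A007 flags P=1 W=1 U=1 S=0
  ✓ 0x3A773  — 4 lookups
#1 VA=0xF8000C1AD25 (r,kernel):
  [0] read 0x2E idx=31: raw=0x3C007 flags P=1 W=1 U=1 S=0
  [1] read 0x3C idx=0: raw=0x3D007 flags P=1 W=1 U=1 S=0
  [2] read 0x3D idx=6: raw=0x41007 flags P=1 W=1 U=1 S=0
  [3] read 0x41 idx=26: raw=0x45007 flags P=1 W=1 U=1 S=0
  ✓ 0x45D25  — 4 lookups
#2 VA=0x103C020085C (r,kernel):
  [0] read 0x2E idx=2: raw=0x46007 flags P=1 W=1 U=1 S=0
  [1] read 0x46 idx=15: raw=0x47007 flags P=1 W=1 U=1 S=0
  [2] read 0x47 idx=1: raw=0x4A007 flags P=1 W=1 U=1 S=0
  [3] read 0x4A idx=0: raw=0x4D007 flags P=1 W=1 U=1 S=0
  ✓ 0x4D85C  — 4 lookups
#3 VA=0xA00C201DE4B (r,kernel):
  [0] read 0x2E idx=20: raw=0x51007 flags P=1 W=1 U=1 S=0
  [1] read 0x51 idx=3: raw=0x52007 flags P=1 W=1 U=1 S=0
  [2] read 0x52 idx=16: raw=0x56007 flags P=1 W=1 U=1 S=0
  [3] read 0x56 idx=29: raw=0x58007 flags P=1 W=1 U=1 S=0
  ✓ 0x58E4B  — 4 lookups

Access #0 PA: 0x3A773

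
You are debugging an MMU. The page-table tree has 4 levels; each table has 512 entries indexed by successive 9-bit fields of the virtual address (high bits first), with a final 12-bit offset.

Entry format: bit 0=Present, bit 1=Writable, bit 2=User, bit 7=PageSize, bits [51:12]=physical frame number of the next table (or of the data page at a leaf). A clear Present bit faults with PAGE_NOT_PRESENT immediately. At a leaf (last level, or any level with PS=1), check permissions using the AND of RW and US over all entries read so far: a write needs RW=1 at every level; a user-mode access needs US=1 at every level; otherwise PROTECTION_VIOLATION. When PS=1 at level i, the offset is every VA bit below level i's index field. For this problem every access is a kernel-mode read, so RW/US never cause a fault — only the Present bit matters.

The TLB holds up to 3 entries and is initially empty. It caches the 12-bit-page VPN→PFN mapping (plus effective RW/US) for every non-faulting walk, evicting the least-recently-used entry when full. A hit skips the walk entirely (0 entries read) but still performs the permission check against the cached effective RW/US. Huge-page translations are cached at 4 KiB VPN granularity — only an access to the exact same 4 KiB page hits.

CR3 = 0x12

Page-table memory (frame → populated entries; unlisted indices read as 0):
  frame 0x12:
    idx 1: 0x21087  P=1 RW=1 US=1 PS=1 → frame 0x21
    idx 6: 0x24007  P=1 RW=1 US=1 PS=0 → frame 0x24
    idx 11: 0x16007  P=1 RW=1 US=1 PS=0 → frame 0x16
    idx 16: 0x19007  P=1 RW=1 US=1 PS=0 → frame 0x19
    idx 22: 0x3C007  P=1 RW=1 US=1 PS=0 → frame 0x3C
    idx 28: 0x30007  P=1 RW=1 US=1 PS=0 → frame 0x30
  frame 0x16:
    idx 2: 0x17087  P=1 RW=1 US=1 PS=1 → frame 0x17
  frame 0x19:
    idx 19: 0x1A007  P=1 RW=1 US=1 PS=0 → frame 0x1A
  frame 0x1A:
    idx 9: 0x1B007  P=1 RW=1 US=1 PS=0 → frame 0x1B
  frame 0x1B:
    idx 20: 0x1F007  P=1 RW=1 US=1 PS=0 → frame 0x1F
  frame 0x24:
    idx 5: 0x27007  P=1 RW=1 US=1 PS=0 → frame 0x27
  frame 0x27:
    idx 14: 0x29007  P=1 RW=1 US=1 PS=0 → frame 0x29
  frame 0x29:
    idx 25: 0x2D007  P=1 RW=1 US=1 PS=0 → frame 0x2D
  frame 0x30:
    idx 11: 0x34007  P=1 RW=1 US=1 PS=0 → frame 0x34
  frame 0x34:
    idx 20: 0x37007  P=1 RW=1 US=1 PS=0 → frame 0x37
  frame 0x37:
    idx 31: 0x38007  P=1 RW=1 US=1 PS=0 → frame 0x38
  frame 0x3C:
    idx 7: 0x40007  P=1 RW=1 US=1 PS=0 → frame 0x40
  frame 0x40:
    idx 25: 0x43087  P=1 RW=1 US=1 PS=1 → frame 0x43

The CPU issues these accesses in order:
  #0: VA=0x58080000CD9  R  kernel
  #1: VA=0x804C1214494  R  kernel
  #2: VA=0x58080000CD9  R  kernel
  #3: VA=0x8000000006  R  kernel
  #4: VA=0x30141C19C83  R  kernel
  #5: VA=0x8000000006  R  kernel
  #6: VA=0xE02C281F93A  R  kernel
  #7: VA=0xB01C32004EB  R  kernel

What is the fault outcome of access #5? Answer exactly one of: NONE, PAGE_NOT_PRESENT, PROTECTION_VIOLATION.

Per-access translation:
#0 VA=0x58080000CD9 (r,kernel):
  [0] read 0x12 idx=11: raw=0x16007 flags P=1 W=1 U=1 S=0
  [1] read 0x16 idx=2: raw=0x17087 flags P=1 W=1 U=1 S=1
  ✓ 0x17CD9 (huge @L1)  — 2 lookups
#1 VA=0x804C1214494 (r,kernel):
  [0] read 0x12 idx=16: raw=0x19007 flags P=1 W=1 U=1 S=0
  [1] read 0x19 idx=19: raw=0x1A007 flags P=1 W=1 U=1 S=0
  [2] read 0x1A idx=9: raw=0x1B007 flags P=1 W=1 U=1 S=0
  [3] read 0x1B idx=20: raw=0x1F007 flags P=1 W=1 U=1 S=0
  ✓ 0x1F494  — 4 lookups
#2 VA=0x58080000CD9 (r,kernel):
  TLB hit vpn=0x58080000 → PA=0x17CD9
#3 VA=0x8000000006 (r,kernel):
  [0] read 0x12 idx=1: raw=0x21087 flags P=1 W=1 U=1 S=1
  ✓ 0x21006 (huge @L0)  — 1 lookups
#4 VA=0x30141C19C83 (r,kernel):
  [0] read 0x12 idx=6: raw=0x24007 flags P=1 W=1 U=1 S=0
  [1] read 0x24 idx=5: raw=0x27007 flags P=1 W=1 U=1 S=0
  [2] read 0x27 idx=14: raw=0x29007 flags P=1 W=1 U=1 S=0
  [3] read 0x29 idx=25: raw=0x2D007 flags P=1 W=1 U=1 S=0
  ✓ 0x2DC83  — 4 lookups
#5 VA=0x8000000006 (r,kernel):
  TLB hit vpn=0x8000000 → PA=0x21006
#6 VA=0xE02C281F93A (r,kernel):
  [0] read 0x12 idx=28: raw=0x30007 flags P=1 W=1 U=1 S=0
  [1] read 0x30 idx=11: raw=0x34007 flags P=1 W=1 U=1 S=0
  [2] read 0x34 idx=20: raw=0x37007 flags P=1 W=1 U=1 S=0
  [3] read 0x37 idx=31: raw=0x38007 flags P=1 W=1 U=1 S=0
  ✓ 0x3893A  — 4 lookups
#7 VA=0xB01C32004EB (r,kernel):
  [0] read 0x12 idx=22: raw=0x3C007 flags P=1 W=1 U=1 S=0
  [1] read 0x3C idx=7: raw=0x40007 flags P=1 W=1 U=1 S=0
  [2] read 0x40 idx=25: raw=0x43087 flags P=1 W=1 U=1 S=1
  ✓ 0x434EB (huge @L2)  — 3 lookups

Access #5 fault: NONE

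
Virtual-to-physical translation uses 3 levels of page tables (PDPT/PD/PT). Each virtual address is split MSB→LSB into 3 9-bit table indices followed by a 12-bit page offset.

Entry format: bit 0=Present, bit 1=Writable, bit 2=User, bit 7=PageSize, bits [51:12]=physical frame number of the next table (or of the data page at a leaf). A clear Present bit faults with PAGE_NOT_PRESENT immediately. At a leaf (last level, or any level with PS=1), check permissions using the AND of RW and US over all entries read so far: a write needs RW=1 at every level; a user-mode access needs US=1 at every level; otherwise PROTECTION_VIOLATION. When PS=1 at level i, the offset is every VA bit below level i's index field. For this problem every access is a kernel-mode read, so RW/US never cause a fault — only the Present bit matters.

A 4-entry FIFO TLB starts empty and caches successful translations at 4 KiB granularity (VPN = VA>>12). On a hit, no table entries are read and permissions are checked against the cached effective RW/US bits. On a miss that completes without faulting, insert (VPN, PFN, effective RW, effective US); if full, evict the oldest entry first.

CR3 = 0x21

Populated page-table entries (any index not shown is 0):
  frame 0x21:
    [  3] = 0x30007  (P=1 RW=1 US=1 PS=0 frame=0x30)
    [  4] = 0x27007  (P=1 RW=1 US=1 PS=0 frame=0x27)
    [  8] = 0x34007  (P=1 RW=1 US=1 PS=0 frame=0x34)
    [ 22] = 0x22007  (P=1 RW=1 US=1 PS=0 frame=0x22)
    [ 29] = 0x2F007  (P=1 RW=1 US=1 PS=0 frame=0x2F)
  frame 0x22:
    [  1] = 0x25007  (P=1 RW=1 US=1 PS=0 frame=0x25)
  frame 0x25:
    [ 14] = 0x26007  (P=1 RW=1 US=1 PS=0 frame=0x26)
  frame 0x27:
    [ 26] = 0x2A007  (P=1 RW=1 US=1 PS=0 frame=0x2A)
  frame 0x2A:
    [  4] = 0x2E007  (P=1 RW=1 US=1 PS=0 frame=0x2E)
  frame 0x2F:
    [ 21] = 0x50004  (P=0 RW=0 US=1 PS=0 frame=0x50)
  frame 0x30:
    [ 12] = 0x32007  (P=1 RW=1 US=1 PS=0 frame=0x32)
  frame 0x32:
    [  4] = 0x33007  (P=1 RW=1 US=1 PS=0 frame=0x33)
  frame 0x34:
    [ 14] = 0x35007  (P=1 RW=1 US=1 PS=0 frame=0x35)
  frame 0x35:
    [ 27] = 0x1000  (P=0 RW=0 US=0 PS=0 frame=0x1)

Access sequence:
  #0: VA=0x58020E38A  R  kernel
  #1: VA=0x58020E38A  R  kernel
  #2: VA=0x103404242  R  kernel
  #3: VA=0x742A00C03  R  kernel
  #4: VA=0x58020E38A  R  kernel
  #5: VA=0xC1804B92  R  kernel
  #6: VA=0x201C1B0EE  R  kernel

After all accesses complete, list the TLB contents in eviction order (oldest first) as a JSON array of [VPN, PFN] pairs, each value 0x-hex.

Walk each access:
#0 VA=0x58020E38A (r,kernel):
  L0: frame=0x21 idx=22 entry=0x22007 [P=1 RW=1 US=1 PS=0]
  L1: frame=0x22 idx=1 entry=0x25007 [P=1 RW=1 US=1 PS=0]
  L2: frame=0x25 idx=14 entry=0x26007 [P=1 RW=1 US=1 PS=0]
  ✓ 0x2638A  — 3 lookups
#1 VA=0x58020E38A (r,kernel):
  TLB hit vpn=0x58020E → PA=0x2638A
#2 VA=0x103404242 (r,kernel):
  L0: frame=0x21 idx=4 entry=0x27007 [P=1 RW=1 US=1 PS=0]
  L1: frame=0x27 idx=26 entry=0x2A007 [P=1 RW=1 US=1 PS=0]
  L2: frame=0x2A idx=4 entry=0x2E007 [P=1 RW=1 US=1 PS=0]
  ✓ 0x2E242  — 3 lookups
#3 VA=0x742A00C03 (r,kernel):
  L0: frame=0x21 idx=29 entry=0x2F007 [P=1 RW=1 US=1 PS=0]
  L1: frame=0x2F idx=21 entry=0x50004 [P=0 RW=0 US=1 PS=0]
  ⇒ fault: PAGE_NOT_PRESENT  — 2 lookups
#4 VA=0x58020E38A (r,kernel):
  TLB hit vpn=0x58020E → PA=0x2638A
#5 VA=0xC1804B92 (r,kernel):
  L0: frame=0x21 idx=3 entry=0x30007 [P=1 RW=1 US=1 PS=0]
  L1: frame=0x30 idx=12 entry=0x32007 [P=1 RW=1 US=1 PS=0]
  L2: frame=0x32 idx=4 entry=0x33007 [P=1 RW=1 US=1 PS=0]
  ✓ 0x33B92  — 3 lookups
#6 VA=0x201C1B0EE (r,kernel):
  L0: frame=0x21 idx=8 entry=0x34007 [P=1 RW=1 US=1 PS=0]
  L1: frame=0x34 idx=14 entry=0x35007 [P=1 RW=1 US=1 PS=0]
  L2: frame=0x35 idx=27 entry=0x1000 [P=0 RW=0 US=0 PS=0]
  ⇒ fault: PAGE_NOT_PRESENT  — 3 lookups

TLB: [["0x58020E", "0x26"], ["0x103404", "0x2E"], ["0xC1804", "0x33"]]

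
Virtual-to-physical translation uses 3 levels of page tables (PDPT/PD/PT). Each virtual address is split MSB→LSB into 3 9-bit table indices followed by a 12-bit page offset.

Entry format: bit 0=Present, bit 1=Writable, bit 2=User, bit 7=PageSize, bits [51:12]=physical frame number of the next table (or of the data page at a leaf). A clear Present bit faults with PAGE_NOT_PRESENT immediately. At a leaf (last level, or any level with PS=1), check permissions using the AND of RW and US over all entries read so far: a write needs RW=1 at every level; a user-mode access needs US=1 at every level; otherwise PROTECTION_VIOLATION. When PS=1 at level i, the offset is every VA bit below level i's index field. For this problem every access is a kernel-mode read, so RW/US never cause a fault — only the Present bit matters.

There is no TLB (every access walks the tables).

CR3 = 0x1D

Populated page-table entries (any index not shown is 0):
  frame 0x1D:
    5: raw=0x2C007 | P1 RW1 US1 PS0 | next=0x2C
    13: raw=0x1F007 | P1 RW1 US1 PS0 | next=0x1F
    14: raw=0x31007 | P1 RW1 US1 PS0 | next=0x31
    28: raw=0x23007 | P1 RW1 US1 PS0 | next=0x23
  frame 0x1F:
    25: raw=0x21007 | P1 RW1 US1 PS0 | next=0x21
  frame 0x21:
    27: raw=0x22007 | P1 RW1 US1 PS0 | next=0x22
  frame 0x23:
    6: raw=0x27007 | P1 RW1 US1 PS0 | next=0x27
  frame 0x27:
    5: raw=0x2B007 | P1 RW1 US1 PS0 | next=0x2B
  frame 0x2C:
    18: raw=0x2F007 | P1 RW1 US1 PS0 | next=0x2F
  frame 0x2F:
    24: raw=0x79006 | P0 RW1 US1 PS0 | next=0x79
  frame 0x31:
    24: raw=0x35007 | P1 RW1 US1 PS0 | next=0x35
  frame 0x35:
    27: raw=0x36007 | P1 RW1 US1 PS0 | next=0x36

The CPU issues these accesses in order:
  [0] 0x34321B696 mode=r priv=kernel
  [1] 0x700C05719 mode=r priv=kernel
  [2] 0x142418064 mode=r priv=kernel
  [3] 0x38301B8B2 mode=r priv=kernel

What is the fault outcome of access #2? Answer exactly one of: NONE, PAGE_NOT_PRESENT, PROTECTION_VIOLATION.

Per-access translation:
#0 VA=0x34321B696 (r,kernel):
  lvl0: tbl 0x1D, slot 13 ⇒ 0x1F007 (P1/RW1/US1/PS0)
  lvl1: tbl 0x1F, slot 25 ⇒ 0x21007 (P1/RW1/US1/PS0)
  lvl2: tbl 0x21, slot 27 ⇒ 0x22007 (P1/RW1/US1/PS0)
  ⇒ phys 0x22696  [3 reads]
#1 VA=0x700C05719 (r,kernel):
  lvl0: tbl 0x1D, slot 28 ⇒ 0x23007 (P1/RW1/US1/PS0)
  lvl1: tbl 0x23, slot 6 ⇒ 0x27007 (P1/RW1/US1/PS0)
  lvl2: tbl 0x27, slot 5 ⇒ 0x2B007 (P1/RW1/US1/PS0)
  ⇒ phys 0x2B719  [3 reads]
#2 VA=0x142418064 (r,kernel):
  lvl0: tbl 0x1D, slot 5 ⇒ 0x2C007 (P1/RW1/US1/PS0)
  lvl1: tbl 0x2C, slot 18 ⇒ 0x2F007 (P1/RW1/US1/PS0)
  lvl2: tbl 0x2F, slot 24 ⇒ 0x79006 (P0/RW1/US1/PS0)
  ✗ PAGE_NOT_PRESENT  [3 reads]
#3 VA=0x38301B8B2 (r,kernel):
  lvl0: tbl 0x1D, slot 14 ⇒ 0x31007 (P1/RW1/US1/PS0)
  lvl1: tbl 0x31, slot 24 ⇒ 0x35007 (P1/RW1/US1/PS0)
  lvl2: tbl 0x35, slot 27 ⇒ 0x36007 (P1/RW1/US1/PS0)
  ⇒ phys 0x368B2  [3 reads]

Access #2 fault: PAGE_NOT_PRESENT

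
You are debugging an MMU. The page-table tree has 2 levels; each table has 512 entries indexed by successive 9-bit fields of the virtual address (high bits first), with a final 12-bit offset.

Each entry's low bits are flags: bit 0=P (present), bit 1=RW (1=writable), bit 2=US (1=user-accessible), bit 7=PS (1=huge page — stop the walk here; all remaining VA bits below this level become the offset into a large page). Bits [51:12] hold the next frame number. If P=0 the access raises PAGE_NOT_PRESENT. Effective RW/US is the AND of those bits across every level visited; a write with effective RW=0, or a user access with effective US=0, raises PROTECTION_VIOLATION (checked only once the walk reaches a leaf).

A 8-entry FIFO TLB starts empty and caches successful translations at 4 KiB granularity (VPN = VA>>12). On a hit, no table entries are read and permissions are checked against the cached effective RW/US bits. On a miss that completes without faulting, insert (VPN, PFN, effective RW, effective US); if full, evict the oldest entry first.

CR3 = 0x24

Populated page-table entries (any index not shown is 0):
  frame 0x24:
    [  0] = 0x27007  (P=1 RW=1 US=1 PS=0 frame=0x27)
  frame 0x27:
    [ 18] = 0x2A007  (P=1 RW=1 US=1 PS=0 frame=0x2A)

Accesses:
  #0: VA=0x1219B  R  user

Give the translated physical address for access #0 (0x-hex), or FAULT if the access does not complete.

Trace:
#0 VA=0x1219B (r,user):
  [0] read 0x24 idx=0: raw=0x27007 flags P=1 W=1 U=1 S=0
  [1] read 0x27 idx=18: raw=0x2A007 flags P=1 W=1 U=1 S=0
  ⇒ phys 0x2A19B  [2 reads]

Access #0 PA: 0x2A19B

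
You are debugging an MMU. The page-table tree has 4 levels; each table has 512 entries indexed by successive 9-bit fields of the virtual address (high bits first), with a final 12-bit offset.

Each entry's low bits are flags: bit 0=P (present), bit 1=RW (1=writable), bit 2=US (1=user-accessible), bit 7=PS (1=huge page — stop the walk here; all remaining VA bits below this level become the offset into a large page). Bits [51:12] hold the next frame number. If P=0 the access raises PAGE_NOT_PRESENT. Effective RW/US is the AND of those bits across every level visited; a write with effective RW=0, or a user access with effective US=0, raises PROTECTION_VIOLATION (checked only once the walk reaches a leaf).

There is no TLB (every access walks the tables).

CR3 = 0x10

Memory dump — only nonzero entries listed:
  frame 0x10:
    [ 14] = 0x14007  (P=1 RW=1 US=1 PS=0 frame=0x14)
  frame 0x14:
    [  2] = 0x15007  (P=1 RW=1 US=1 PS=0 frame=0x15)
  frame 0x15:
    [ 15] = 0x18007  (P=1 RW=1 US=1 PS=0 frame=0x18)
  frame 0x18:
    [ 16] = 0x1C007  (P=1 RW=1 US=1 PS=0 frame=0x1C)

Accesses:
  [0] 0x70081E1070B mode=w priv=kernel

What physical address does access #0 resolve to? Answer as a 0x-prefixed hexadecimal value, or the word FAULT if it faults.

Per-access translation:
#0 VA=0x70081E1070B (w,kernel):
  L0 @0x10[14] → 0x14007  P=1,RW=1,US=1,PS=0
  L1 @0x14[2] → 0x15007  P=1,RW=1,US=1,PS=0
  L2 @0x15[15] → 0x18007  P=1,RW=1,US=1,PS=0
  L3 @0x18[16] → 0x1C007  P=1,RW=1,US=1,PS=0
  → PA=0x1C70B  (4 entries read)

Access #0 PA: 0x1C70B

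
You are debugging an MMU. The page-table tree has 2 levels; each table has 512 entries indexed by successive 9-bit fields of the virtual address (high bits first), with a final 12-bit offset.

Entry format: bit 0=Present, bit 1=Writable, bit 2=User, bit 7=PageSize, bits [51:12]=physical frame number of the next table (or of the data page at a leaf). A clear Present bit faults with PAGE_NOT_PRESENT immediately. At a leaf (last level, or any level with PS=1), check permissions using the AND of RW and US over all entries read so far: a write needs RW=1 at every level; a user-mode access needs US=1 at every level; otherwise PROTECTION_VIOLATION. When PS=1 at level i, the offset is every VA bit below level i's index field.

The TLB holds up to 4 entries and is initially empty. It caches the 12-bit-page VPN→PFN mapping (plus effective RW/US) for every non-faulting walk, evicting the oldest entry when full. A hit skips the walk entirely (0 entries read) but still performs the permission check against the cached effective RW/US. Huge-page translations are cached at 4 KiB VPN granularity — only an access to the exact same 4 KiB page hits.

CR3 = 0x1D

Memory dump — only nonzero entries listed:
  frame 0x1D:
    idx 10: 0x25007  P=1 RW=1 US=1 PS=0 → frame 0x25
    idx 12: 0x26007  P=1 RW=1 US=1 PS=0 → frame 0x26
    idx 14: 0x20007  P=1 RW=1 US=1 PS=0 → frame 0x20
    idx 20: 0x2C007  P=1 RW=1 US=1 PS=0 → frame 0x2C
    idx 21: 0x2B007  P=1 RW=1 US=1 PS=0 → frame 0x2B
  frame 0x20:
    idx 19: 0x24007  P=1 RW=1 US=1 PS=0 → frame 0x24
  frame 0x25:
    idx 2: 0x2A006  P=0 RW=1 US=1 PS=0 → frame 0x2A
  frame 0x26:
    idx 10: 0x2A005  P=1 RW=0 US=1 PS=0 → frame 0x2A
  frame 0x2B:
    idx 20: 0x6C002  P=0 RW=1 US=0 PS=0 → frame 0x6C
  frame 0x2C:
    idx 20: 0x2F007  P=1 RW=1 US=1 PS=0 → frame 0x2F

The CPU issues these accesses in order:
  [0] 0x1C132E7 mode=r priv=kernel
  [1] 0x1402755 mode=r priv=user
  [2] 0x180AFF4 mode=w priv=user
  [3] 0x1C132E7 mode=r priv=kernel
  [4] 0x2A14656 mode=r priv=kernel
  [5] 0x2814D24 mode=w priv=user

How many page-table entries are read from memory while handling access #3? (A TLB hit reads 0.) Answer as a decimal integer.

Walk each access:
#0 VA=0x1C132E7 (r,kernel):
  L0 @0x1D[14] → 0x20007  P=1,RW=1,US=1,PS=0
  L1 @0x20[19] → 0x24007  P=1,RW=1,US=1,PS=0
  ⇒ phys 0x242E7  [2 reads]
#1 VA=0x1402755 (r,user):
  L0 @0x1D[10] → 0x25007  P=1,RW=1,US=1,PS=0
  L1 @0x25[2] → 0x2A006  P=0,RW=1,US=1,PS=0
  ⇒ fault: PAGE_NOT_PRESENT  — 2 lookups
#2 VA=0x180AFF4 (w,user):
  L0 @0x1D[12] → 0x26007  P=1,RW=1,US=1,PS=0
  L1 @0x26[10] → 0x2A005  P=1,RW=0,US=1,PS=0
  ⇒ fault: PROTECTION_VIOLATION  — 2 lookups
#3 VA=0x1C132E7 (r,kernel):
  TLB hit vpn=0x1C13 → PA=0x242E7
#4 VA=0x2A14656 (r,kernel):
  L0 @0x1D[21] → 0x2B007  P=1,RW=1,US=1,PS=0
  L1 @0x2B[20] → 0x6C002  P=0,RW=1,US=0,PS=0
  ⇒ fault: PAGE_NOT_PRESENT  — 2 lookups
#5 VA=0x2814D24 (w,user):
  L0 @0x1D[20] → 0x2C007  P=1,RW=1,US=1,PS=0
  L1 @0x2C[20] → 0x2F007  P=1,RW=1,US=1,PS=0
  ⇒ phys 0x2FD24  [2 reads]

Entries read for #3: 0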